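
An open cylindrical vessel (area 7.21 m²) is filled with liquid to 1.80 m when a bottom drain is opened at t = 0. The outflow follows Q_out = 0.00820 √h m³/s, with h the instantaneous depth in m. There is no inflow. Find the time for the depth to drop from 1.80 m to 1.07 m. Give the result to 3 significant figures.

With no inflow, A dh/dt = −0.00820 √h.
This is separable: 2 d(√h)/dt = −0.00820/A, so √h = √h₀ − (0.00820/(2A)) t.
t = 2A(√h₀ − √h)/0.00820 = 2·7.21·(√1.80 − √1.07)/0.00820
  = 14.420 × (1.3416 − 1.0344) / 0.00820 = 540.28 s.

540 s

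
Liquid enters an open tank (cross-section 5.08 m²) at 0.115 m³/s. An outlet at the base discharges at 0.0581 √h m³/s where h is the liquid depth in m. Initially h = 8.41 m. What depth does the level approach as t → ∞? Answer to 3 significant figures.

3.92 m

Level balance: A dh/dt = 0.115 − 0.0581 √h. Setting dh/dt = 0:
Q_in = 0.0581 √h_ss ⇒ √h_ss = 0.115/0.0581 = 1.9793.
h_ss = 1.9793² = 3.9178 m. (Since h₀ = 8.41 m > h_ss, the level will fall toward this value.)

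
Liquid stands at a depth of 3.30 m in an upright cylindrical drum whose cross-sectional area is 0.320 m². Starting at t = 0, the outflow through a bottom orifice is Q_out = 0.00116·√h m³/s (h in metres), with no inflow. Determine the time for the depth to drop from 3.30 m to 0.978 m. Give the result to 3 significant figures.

Volume balance on the tank: A dh/dt = −0.00116 √h.
This is separable: 2 d(√h)/dt = −0.00116/A, so √h = √h₀ − (0.00116/(2A)) t.
t = 2A(√h₀ − √h)/0.00116 = 2·0.320·(√3.30 − √0.978)/0.00116
  = 0.64000 × (1.8166 − 0.98894) / 0.00116 = 456.64 s.

457 s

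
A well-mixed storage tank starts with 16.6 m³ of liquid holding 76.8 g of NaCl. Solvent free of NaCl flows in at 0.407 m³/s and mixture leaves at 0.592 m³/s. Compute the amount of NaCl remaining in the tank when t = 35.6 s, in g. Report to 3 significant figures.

15.2 g

Total volume: dV/dt = Q_in − Q_out = -0.18500 m³/s, so V(t) = 16.6 − 0.18500 t and V(35.6) = 10.014 m³.
Species balance (pure solvent in): dm/dt = −Q_out · m/V(t).
Separate: dm/m = −Q_out dt/V(t) ⇒ ln(m/m₀) = −(Q_out/(Q_in−Q_out)) ln(V/V₀).
m = m₀ (V₀/V)^(Q_out/(Q_in−Q_out)) = 76.8 × (16.6/10.014)^(-3.2000) = 15.239 g.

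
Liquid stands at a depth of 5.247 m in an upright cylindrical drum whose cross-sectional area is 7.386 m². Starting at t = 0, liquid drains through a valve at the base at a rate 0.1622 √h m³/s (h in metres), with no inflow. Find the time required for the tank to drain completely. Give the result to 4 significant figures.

208.6 s

A dh/dt = −Q_out = −0.1622 √h.
∫ h^(−1/2) dh = −(0.1622/A) ∫ dt, giving 2√h = 2√h₀ − (0.1622/A) t.
Set h = 0: 2√h₀ = (0.1622/A) t_empty ⇒ t_empty = 2A√h₀/0.1622.
t_empty = 2·7.386·√5.247/0.1622 = 14.7720·2.29063/0.1622 = 208.614 s.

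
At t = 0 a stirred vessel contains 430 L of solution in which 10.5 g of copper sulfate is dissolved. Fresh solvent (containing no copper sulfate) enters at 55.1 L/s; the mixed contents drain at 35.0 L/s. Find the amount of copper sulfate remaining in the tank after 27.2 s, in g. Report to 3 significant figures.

Let m(t) be the amount of copper sulfate. Volume: V(t) = V₀ + (Q_in − Q_out) t = 430 + 20.100 t; V(27.2) = 976.72 L.
Species balance (pure solvent in): dm/dt = −Q_out · m/V(t).
dm/m = −Q_out dt/(V₀ + 20.100 t); integrating gives ln(m/m₀) = −(Q_out/(Q_in−Q_out)) ln(V/V₀).
m = m₀ (V₀/V)^(Q_out/(Q_in−Q_out)) = 10.5 × (430/976.72)^(1.7413) = 2.5163 g.

2.52 g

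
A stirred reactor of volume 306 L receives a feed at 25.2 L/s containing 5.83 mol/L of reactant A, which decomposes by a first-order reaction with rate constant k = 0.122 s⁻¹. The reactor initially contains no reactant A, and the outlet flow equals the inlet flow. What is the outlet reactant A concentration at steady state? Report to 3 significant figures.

2.35 mol/L

Accumulation = in − out − consumed: V dC/dt = Q C_in − Q C − k V C.
Steady state (dC/dt = 0): C_ss = Q C_in/(Q + kV) = C_in/(1 + kV/Q).
C_ss = 25.2·5.83/(25.2 + 0.122·306) = 146.92/62.532 = 2.3495 mol/L.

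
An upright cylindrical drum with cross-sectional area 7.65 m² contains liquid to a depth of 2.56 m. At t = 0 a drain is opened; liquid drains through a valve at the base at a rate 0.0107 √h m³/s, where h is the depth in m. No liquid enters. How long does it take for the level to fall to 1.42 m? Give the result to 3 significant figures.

With no inflow, A dh/dt = −0.0107 √h.
Separate and integrate: 2(√h − √h₀) = −(0.0107/A) t.
t = 2A(√h₀ − √h)/0.0107 = 2·7.65·(√2.56 − √1.42)/0.0107
  = 15.300 × (1.6000 − 1.1916) / 0.0107 = 583.92 s.

584 s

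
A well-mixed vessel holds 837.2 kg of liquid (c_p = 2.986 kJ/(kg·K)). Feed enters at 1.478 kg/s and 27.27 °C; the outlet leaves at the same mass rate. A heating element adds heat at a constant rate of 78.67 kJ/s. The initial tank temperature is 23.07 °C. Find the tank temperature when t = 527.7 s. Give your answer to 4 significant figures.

M c_p dT/dt = ṁ c_p (T_in − T) + Q̇.
τ = M/ṁ = 566.441 s; T_ss = T_in + Q̇/(ṁ c_p) = 27.27 + 78.67/(1.478·2.986) = 45.0956 °C.
T approaches T_ss exponentially: T(t) = T_ss + (T₀ − T_ss) e^(−t/τ).
T(527.7) = 45.0956 + (-22.0256)·e^(−527.7/566.441) = 45.0956 + (-22.0256)·0.393921 = 36.4193 °C.

36.42 °C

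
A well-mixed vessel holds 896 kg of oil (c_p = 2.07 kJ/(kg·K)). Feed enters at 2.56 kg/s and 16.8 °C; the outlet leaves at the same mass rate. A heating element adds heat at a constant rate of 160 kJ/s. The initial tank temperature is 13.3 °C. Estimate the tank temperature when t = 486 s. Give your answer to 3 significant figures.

M c_p dT/dt = ṁ c_p (T_in − T) + Q̇.
Rearrange: dT/dt = (T_ss − T)/τ with τ = M/ṁ = 350.00 s and T_ss = T_in + Q̇/(ṁ c_p) = 46.993 °C.
T approaches T_ss exponentially: T(t) = T_ss + (T₀ − T_ss) e^(−t/τ).
T(486) = 46.993 + (-33.693)·e^(−486/350.00) = 46.993 + (-33.693)·0.24943 = 38.589 °C.

38.6 °C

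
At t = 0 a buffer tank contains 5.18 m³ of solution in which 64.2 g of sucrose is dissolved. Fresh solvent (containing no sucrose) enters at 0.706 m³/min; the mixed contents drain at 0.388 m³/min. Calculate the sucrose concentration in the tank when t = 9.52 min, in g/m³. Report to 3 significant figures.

4.46 g/m³

Let m(t) be the amount of sucrose. Volume: V(t) = V₀ + (Q_in − Q_out) t = 5.18 + 0.31800 t; V(9.52) = 8.2074 m³.
No sucrose enters, so dm/dt = −Q_out · (m/V).
dm/m = −Q_out dt/(V₀ + 0.31800 t); integrating gives ln(m/m₀) = −(Q_out/(Q_in−Q_out)) ln(V/V₀).
m = m₀ (V₀/V)^(Q_out/(Q_in−Q_out)) = 64.2 × (5.18/8.2074)^(1.2201) = 36.615 g.
C = m/V = 36.615/8.2074 = 4.4613 g/m³.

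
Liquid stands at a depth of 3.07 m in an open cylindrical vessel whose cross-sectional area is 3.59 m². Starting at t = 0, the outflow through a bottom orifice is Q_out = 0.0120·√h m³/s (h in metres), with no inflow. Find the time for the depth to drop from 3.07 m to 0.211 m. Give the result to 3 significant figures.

A dh/dt = −Q_out = −0.0120 √h.
Separate and integrate: 2(√h − √h₀) = −(0.0120/A) t.
t = 2A(√h₀ − √h)/0.0120 = 2·3.59·(√3.07 − √0.211)/0.0120
  = 7.1800 × (1.7521 − 0.45935) / 0.0120 = 773.52 s.

774 s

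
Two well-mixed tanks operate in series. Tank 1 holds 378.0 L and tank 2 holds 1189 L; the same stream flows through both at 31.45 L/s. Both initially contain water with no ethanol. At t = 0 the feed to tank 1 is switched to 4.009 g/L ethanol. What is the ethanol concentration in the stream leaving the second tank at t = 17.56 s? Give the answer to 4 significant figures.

0.7487 g/L

Time constants: τᵢ = Vᵢ/Q for each well-mixed tank.
τ₁ = 378.0/31.45 = 12.0191 s; τ₂ = 1189/31.45 = 37.8060 s.
Tank 1: C₁ = C_in(1 − e^(−t/τ₁)). Tank 2 (τ₁ ≠ τ₂): C₂ = C_in[1 − (τ₁ e^(−t/τ₁) − τ₂ e^(−t/τ₂))/(τ₁ − τ₂)].
At t = 17.56: e^(−t/τ₁) = 0.232002, e^(−t/τ₂) = 0.628464.
C₂ = 4.009·[1 − (12.0191·0.232002 − 37.8060·0.628464)/(-25.7870)] = 4.009·0.186748 = 0.748672 g/L.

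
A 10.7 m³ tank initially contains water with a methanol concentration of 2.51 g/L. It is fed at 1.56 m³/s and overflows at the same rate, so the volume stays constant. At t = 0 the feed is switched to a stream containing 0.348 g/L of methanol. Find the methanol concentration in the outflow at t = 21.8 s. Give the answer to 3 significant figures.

0.438 g/L

Unsteady species balance (constant V, well mixed): V dC/dt = Q(C_in − C).
Time constant τ = V/Q = 10.7/1.56 = 6.8590 s.
Integrating: C(t) = C_in + (C₀ − C_in) e^(−t/τ).
C(21.8) = 0.348 + (2.51 − 0.348)·e^(−21.8/6.8590) = 0.348 + (2.1620)·0.041656 = 0.43806 g/L.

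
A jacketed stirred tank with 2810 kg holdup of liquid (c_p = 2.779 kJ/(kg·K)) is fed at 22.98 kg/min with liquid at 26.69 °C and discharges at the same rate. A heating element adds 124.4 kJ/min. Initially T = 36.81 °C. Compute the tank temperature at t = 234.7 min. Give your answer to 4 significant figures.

29.84 °C

M c_p dT/dt = ṁ c_p (T_in − T) + Q̇.
Rearrange: dT/dt = (T_ss − T)/τ with τ = M/ṁ = 122.280 min and T_ss = T_in + Q̇/(ṁ c_p) = 28.6380 °C.
Solution: T(t) = T_ss + (T₀ − T_ss) e^(−t/τ).
T(234.7) = 28.6380 + (8.17203)·e^(−234.7/122.280) = 28.6380 + (8.17203)·0.146701 = 29.8368 °C.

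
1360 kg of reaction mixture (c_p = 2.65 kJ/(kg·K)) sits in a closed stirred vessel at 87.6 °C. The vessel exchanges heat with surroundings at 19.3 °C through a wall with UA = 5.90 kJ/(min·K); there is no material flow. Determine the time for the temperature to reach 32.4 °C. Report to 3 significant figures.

Lumped-capacitance energy balance: M c_p dT/dt = UA(T_amb − T).
τ = M c_p/UA = 610.85 min; T_ss = T_amb = 19.300 °C.
T(t) = T_ss + (T₀ − T_ss)e^(−t/τ); set T = 32.4:
t = −τ ln[(T − T_ss)/(T₀ − T_ss)] = −610.85 · ln(0.19180) = 1008.7 min.

1010 min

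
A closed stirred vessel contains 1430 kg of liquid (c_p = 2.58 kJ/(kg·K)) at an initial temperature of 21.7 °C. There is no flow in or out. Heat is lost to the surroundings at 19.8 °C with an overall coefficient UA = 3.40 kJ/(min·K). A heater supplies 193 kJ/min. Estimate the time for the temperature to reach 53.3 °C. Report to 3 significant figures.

M c_p dT/dt = −UA(T − T_amb) + Q̇.
τ = M c_p/UA = 1085.1 min; T_ss = T_amb + Q̇/UA = 19.8 + 193/3.40 = 76.565 °C.
T(t) = T_ss + (T₀ − T_ss)e^(−t/τ); set T = 53.3:
t = −τ ln[(T − T_ss)/(T₀ − T_ss)] = −1085.1 · ln(0.42404) = 930.96 min.

931 min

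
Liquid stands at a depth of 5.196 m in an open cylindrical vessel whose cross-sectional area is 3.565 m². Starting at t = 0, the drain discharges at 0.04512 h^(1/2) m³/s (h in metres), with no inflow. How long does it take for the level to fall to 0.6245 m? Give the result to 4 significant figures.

235.3 s

With no inflow, A dh/dt = −0.04512 √h.
∫ h^(−1/2) dh = −(0.04512/A) ∫ dt, giving 2√h = 2√h₀ − (0.04512/A) t.
t = 2A(√h₀ − √h)/0.04512 = 2·3.565·(√5.196 − √0.6245)/0.04512
  = 7.13000 × (2.27947 − 0.790253) / 0.04512 = 235.331 s.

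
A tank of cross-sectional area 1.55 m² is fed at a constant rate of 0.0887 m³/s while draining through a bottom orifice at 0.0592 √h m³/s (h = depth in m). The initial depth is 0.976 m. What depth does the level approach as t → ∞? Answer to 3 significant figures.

Level balance: A dh/dt = 0.0887 − 0.0592 √h. Setting dh/dt = 0:
Q_in = 0.0592 √h_ss ⇒ √h_ss = 0.0887/0.0592 = 1.4983.
h_ss = 1.4983² = 2.2449 m. (Since h₀ = 0.976 m < h_ss, the level will rise toward this value.)

2.24 m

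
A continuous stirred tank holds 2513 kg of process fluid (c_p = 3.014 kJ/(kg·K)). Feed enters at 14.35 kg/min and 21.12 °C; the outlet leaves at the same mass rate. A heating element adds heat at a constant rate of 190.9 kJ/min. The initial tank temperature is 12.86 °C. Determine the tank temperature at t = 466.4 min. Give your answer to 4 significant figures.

M c_p dT/dt = ṁ c_p (T_in − T) + Q̇.
Rearrange: dT/dt = (T_ss − T)/τ with τ = M/ṁ = 175.122 min and T_ss = T_in + Q̇/(ṁ c_p) = 25.5338 °C.
Integrating: T(t) = T_ss + (T₀ − T_ss) e^(−t/τ).
T(466.4) = 25.5338 + (-12.6738)·e^(−466.4/175.122) = 25.5338 + (-12.6738)·0.0697187 = 24.6502 °C.

24.65 °C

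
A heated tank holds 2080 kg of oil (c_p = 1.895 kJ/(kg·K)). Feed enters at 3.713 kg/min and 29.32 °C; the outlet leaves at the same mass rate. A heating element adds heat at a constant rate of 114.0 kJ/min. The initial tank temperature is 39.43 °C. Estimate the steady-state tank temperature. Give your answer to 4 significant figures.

45.52 °C

M c_p dT/dt = ṁ c_p (T_in − T) + Q̇.
At steady state dT/dt = 0 ⇒ T_ss = T_in + Q̇/(ṁ c_p) = 29.32 + 114.0/(3.713·1.895) = 45.5221 °C.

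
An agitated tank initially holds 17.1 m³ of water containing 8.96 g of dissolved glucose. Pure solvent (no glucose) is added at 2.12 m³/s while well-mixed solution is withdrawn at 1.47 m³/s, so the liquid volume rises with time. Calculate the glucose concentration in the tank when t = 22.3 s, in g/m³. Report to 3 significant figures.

0.0707 g/m³

Let m(t) be the amount of glucose. Volume: V(t) = V₀ + (Q_in − Q_out) t = 17.1 + 0.65000 t; V(22.3) = 31.595 m³.
Solute balance: dm/dt = 0 − Q_out C = −Q_out m/V(t).
dm/m = −Q_out dt/(V₀ + 0.65000 t); integrating gives ln(m/m₀) = −(Q_out/(Q_in−Q_out)) ln(V/V₀).
m = m₀ (V₀/V)^(Q_out/(Q_in−Q_out)) = 8.96 × (17.1/31.595)^(2.2615) = 2.2353 g.
C = m/V = 2.2353/31.595 = 0.070748 g/m³.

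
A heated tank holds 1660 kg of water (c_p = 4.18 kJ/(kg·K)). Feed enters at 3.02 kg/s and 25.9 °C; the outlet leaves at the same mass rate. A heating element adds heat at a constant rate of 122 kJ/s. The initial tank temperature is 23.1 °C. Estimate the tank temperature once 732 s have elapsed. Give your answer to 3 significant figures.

M c_p dT/dt = ṁ c_p (T_in − T) + Q̇.
τ = M/ṁ = 549.67 s; T_ss = T_in + Q̇/(ṁ c_p) = 25.9 + 122/(3.02·4.18) = 35.564 °C.
T approaches T_ss exponentially: T(t) = T_ss + (T₀ − T_ss) e^(−t/τ).
T(732) = 35.564 + (-12.464)·e^(−732/549.67) = 35.564 + (-12.464)·0.26403 = 32.274 °C.

32.3 °C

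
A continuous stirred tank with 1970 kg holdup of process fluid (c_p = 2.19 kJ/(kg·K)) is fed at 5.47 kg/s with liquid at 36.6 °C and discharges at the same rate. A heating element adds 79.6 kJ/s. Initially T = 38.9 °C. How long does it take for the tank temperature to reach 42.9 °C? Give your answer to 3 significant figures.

913 s

Energy balance: M c_p dT/dt = ṁ c_p (T_in − T) + 79.6.
τ = M/ṁ = 360.15 s; T_ss = T_in + Q̇/(ṁ c_p) = 43.245 °C.
T(t) = T_ss + (T₀ − T_ss) e^(−t/τ). Set T = 42.9:
e^(−t/τ) = (42.9 − 43.245)/(38.9 − 43.245) = 0.079358
t = −360.15 · ln(0.079358) = 912.53 s.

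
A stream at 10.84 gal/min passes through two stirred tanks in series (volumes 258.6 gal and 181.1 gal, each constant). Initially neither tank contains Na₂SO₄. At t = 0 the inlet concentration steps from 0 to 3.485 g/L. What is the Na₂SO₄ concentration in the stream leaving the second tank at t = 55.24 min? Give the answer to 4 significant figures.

2.636 g/L

Time constants: τᵢ = Vᵢ/Q for each well-mixed tank.
τ₁ = 258.6/10.84 = 23.8561 min; τ₂ = 181.1/10.84 = 16.7066 min.
Tank 1: C₁ = C_in(1 − e^(−t/τ₁)). Tank 2 (τ₁ ≠ τ₂): C₂ = C_in[1 − (τ₁ e^(−t/τ₁) − τ₂ e^(−t/τ₂))/(τ₁ − τ₂)].
At t = 55.24: e^(−t/τ₁) = 0.0987117, e^(−t/τ₂) = 0.0366453.
C₂ = 3.485·[1 − (23.8561·0.0987117 − 16.7066·0.0366453)/(7.14945)] = 3.485·0.756253 = 2.63554 g/L.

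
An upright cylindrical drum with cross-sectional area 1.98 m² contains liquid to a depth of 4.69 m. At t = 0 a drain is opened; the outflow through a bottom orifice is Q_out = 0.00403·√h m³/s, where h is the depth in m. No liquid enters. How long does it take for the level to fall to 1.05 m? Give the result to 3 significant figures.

With no inflow, A dh/dt = −0.00403 √h.
This is separable: 2 d(√h)/dt = −0.00403/A, so √h = √h₀ − (0.00403/(2A)) t.
t = 2A(√h₀ − √h)/0.00403 = 2·1.98·(√4.69 − √1.05)/0.00403
  = 3.9600 × (2.1656 − 1.0247) / 0.00403 = 1121.1 s.

1120 s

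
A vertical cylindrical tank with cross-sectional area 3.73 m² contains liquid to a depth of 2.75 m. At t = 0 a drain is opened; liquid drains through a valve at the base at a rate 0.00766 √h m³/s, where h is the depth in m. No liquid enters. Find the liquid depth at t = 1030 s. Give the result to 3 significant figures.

0.361 m

A dh/dt = −Q_out = −0.00766 √h.
This is separable: 2 d(√h)/dt = −0.00766/A, so √h = √h₀ − (0.00766/(2A)) t.
√h = √2.75 − 0.00766·1030/(2·3.73) = 1.6583 − 1.0576 = 0.60070.
h = 0.60070² = 0.36084 m.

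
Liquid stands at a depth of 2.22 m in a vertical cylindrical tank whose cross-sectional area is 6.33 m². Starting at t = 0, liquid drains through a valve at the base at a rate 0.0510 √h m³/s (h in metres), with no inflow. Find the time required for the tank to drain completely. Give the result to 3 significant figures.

A dh/dt = −Q_out = −0.0510 √h.
This is separable: 2 d(√h)/dt = −0.0510/A, so √h = √h₀ − (0.0510/(2A)) t.
Set h = 0: 2√h₀ = (0.0510/A) t_empty ⇒ t_empty = 2A√h₀/0.0510.
t_empty = 2·6.33·√2.22/0.0510 = 12.660·1.4900/0.0510 = 369.86 s.

370 s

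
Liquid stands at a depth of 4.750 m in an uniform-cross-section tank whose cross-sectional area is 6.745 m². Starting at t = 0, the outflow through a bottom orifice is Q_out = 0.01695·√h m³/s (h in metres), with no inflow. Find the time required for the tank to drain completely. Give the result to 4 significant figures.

Accumulation of liquid (constant cross-section A): A dh/dt = −0.01695 √h.
∫ h^(−1/2) dh = −(0.01695/A) ∫ dt, giving 2√h = 2√h₀ − (0.01695/A) t.
Set h = 0: 2√h₀ = (0.01695/A) t_empty ⇒ t_empty = 2A√h₀/0.01695.
t_empty = 2·6.745·√4.750/0.01695 = 13.4900·2.17945/0.01695 = 1734.56 s.

1735 s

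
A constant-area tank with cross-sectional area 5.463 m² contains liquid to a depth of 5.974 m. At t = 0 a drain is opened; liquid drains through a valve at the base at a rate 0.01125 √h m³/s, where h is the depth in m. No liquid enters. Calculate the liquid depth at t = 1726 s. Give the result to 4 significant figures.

Accumulation of liquid (constant cross-section A): A dh/dt = −0.01125 √h.
This is separable: 2 d(√h)/dt = −0.01125/A, so √h = √h₀ − (0.01125/(2A)) t.
√h = √5.974 − 0.01125·1726/(2·5.463) = 2.44418 − 1.77718 = 0.666994.
h = 0.666994² = 0.444881 m.

0.4449 m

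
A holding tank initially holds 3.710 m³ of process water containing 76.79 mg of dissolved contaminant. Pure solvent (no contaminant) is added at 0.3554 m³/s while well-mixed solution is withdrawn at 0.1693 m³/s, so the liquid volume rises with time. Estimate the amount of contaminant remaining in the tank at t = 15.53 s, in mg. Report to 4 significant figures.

Let m(t) be the amount of contaminant. Volume: V(t) = V₀ + (Q_in − Q_out) t = 3.710 + 0.186100 t; V(15.53) = 6.60013 m³.
Species balance (pure solvent in): dm/dt = −Q_out · m/V(t).
Separate: dm/m = −Q_out dt/V(t) ⇒ ln(m/m₀) = −(Q_out/(Q_in−Q_out)) ln(V/V₀).
m = m₀ (V₀/V)^(Q_out/(Q_in−Q_out)) = 76.79 × (3.710/6.60013)^(0.909726) = 45.4685 mg.

45.47 mg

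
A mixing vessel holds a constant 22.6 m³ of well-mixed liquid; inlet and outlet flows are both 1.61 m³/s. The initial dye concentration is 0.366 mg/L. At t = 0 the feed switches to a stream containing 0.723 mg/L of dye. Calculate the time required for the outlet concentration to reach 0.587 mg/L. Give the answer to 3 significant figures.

Transient balance on the dissolved component: V dC/dt = Q(C_in − C), so τ = V/Q = 14.037 s.
C(t) = C_in + (C₀ − C_in) e^(−t/τ). Set C = 0.587 and solve for t:
e^(−t/τ) = (C − C_in)/(C₀ − C_in) = (0.587 − 0.723)/(0.366 − 0.723) = 0.38095
t = −τ ln(…) = 14.037 × 0.96508 = 13.547 s.

13.5 s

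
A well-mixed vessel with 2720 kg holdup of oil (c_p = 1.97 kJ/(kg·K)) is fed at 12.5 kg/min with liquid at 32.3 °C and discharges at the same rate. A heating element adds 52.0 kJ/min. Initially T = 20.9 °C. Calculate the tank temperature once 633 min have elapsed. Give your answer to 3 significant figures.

33.7 °C

M c_p dT/dt = ṁ c_p (T_in − T) + Q̇.
Rearrange: dT/dt = (T_ss − T)/τ with τ = M/ṁ = 217.60 min and T_ss = T_in + Q̇/(ṁ c_p) = 34.412 °C.
Integrating: T(t) = T_ss + (T₀ − T_ss) e^(−t/τ).
T(633) = 34.412 + (-13.512)·e^(−633/217.60) = 34.412 + (-13.512)·0.054530 = 33.675 °C.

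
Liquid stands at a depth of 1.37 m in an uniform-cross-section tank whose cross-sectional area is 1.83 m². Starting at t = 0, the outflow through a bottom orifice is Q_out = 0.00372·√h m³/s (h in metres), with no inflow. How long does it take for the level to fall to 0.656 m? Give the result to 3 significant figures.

With no inflow, A dh/dt = −0.00372 √h.
This is separable: 2 d(√h)/dt = −0.00372/A, so √h = √h₀ − (0.00372/(2A)) t.
t = 2A(√h₀ − √h)/0.00372 = 2·1.83·(√1.37 − √0.656)/0.00372
  = 3.6600 × (1.1705 − 0.80994) / 0.00372 = 354.72 s.

355 s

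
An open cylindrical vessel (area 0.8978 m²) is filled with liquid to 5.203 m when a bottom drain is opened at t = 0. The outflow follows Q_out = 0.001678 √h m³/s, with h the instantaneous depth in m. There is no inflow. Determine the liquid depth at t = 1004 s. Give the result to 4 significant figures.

1.803 m

Mass balance (ρ constant): A dh/dt = −0.001678 √h.
Separate and integrate: 2(√h − √h₀) = −(0.001678/A) t.
√h = √5.203 − 0.001678·1004/(2·0.8978) = 2.28101 − 0.938245 = 1.34276.
h = 1.34276² = 1.80302 m.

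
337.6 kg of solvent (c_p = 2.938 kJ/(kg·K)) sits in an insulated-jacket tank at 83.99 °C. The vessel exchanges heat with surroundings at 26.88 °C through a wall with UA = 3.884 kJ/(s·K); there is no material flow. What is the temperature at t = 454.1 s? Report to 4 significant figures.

M c_p dT/dt = −UA(T − T_amb).
dT/dt = (T_ss − T)/τ with T_ss = T_amb = 26.8800 °C, τ = M c_p/UA = 337.6·2.938/3.884 = 255.373 s.
Integrating: T(t) = T_ss + (T₀ − T_ss) e^(−t/τ).
T(454.1) = 26.8800 + (57.1100)·0.168945 = 36.5284 °C.

36.53 °C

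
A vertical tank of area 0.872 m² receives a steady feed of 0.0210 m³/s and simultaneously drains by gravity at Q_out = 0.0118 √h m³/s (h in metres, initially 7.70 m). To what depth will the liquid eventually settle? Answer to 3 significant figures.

Level balance: A dh/dt = 0.0210 − 0.0118 √h. Setting dh/dt = 0:
Q_in = 0.0118 √h_ss ⇒ √h_ss = 0.0210/0.0118 = 1.7797.
h_ss = 1.7797² = 3.1672 m. (Since h₀ = 7.70 m > h_ss, the level will fall toward this value.)

3.17 m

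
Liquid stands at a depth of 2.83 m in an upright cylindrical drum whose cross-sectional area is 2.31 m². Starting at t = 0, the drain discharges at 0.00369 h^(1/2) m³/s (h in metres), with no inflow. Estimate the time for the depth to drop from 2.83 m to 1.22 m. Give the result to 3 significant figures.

With no inflow, A dh/dt = −0.00369 √h.
Separate and integrate: 2(√h − √h₀) = −(0.00369/A) t.
t = 2A(√h₀ − √h)/0.00369 = 2·2.31·(√2.83 − √1.22)/0.00369
  = 4.6200 × (1.6823 − 1.1045) / 0.00369 = 723.33 s.

723 s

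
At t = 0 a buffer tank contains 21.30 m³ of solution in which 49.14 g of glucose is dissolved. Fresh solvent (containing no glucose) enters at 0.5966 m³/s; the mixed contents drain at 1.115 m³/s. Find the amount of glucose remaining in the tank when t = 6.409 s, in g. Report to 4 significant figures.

Let m(t) be the amount of glucose. Volume: V(t) = V₀ + (Q_in − Q_out) t = 21.30 − 0.518400 t; V(6.409) = 17.9776 m³.
Species balance (pure solvent in): dm/dt = −Q_out · m/V(t).
dm/m = −Q_out dt/(V₀ − 0.518400 t); integrating gives ln(m/m₀) = −(Q_out/(Q_in−Q_out)) ln(V/V₀).
m = m₀ (V₀/V)^(Q_out/(Q_in−Q_out)) = 49.14 × (21.30/17.9776)^(-2.15085) = 34.1215 g.

34.12 g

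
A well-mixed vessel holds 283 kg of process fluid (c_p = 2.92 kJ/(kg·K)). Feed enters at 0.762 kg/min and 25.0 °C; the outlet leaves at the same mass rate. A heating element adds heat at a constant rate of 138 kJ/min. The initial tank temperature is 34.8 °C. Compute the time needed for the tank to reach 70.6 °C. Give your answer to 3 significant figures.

M c_p dT/dt = ṁ c_p (T_in − T) + Q̇.
τ = M/ṁ = 371.39 min; T_ss = T_in + Q̇/(ṁ c_p) = 87.021 °C.
T(t) = T_ss + (T₀ − T_ss) e^(−t/τ). Set T = 70.6:
e^(−t/τ) = (70.6 − 87.021)/(34.8 − 87.021) = 0.31446
t = −371.39 · ln(0.31446) = 429.67 min.

430 min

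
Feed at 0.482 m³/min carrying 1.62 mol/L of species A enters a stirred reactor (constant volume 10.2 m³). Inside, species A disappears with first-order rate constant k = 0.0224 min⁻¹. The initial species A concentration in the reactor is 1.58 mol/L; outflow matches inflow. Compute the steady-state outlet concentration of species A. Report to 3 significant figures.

1.10 mol/L

Accumulation = in − out − consumed: V dC/dt = Q C_in − Q C − k V C.
Steady state (dC/dt = 0): C_ss = Q C_in/(Q + kV) = C_in/(1 + kV/Q).
C_ss = 0.482·1.62/(0.482 + 0.0224·10.2) = 0.78084/0.71048 = 1.0990 mol/L.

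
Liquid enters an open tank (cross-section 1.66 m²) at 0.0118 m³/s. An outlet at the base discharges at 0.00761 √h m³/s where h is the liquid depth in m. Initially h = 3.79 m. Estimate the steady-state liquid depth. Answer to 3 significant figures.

A dh/dt = Q_in − 0.00761 √h. Steady state requires inflow = outflow:
Q_in = 0.00761 √h_ss ⇒ √h_ss = 0.0118/0.00761 = 1.5506.
h_ss = 1.5506² = 2.4043 m. (Since h₀ = 3.79 m > h_ss, the level will fall toward this value.)

2.40 m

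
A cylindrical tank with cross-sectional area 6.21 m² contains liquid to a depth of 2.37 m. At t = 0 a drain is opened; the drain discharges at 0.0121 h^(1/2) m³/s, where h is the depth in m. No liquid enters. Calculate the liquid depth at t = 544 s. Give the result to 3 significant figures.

A dh/dt = −Q_out = −0.0121 √h.
This is separable: 2 d(√h)/dt = −0.0121/A, so √h = √h₀ − (0.0121/(2A)) t.
√h = √2.37 − 0.0121·544/(2·6.21) = 1.5395 − 0.52998 = 1.0095.
h = 1.0095² = 1.0191 m.

1.02 m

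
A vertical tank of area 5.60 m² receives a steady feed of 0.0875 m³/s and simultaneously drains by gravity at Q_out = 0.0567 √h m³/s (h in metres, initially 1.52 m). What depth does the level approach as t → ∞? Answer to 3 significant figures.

2.38 m

A dh/dt = Q_in − 0.0567 √h. Steady state requires inflow = outflow:
Q_in = 0.0567 √h_ss ⇒ √h_ss = 0.0875/0.0567 = 1.5432.
h_ss = 1.5432² = 2.3815 m. (Since h₀ = 1.52 m < h_ss, the level will rise toward this value.)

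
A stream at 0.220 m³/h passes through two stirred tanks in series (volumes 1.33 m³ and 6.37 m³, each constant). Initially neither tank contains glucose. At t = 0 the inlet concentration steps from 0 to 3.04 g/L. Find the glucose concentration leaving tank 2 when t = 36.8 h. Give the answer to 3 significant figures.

Species balance on tank i: dCᵢ/dt = (Cᵢ₋₁ − Cᵢ)/τᵢ with τᵢ = Vᵢ/Q.
τ₁ = 1.33/0.220 = 6.0455 h; τ₂ = 6.37/0.220 = 28.955 h.
Solving the cascade with C₁(0)=C₂(0)=0 gives C₂(t) = C_in[1 − (τ₁ e^(−t/τ₁) − τ₂ e^(−t/τ₂))/(τ₁ − τ₂)].
At t = 36.8: e^(−t/τ₁) = 0.0022717, e^(−t/τ₂) = 0.28056.
C₂ = 3.04·[1 − (6.0455·0.0022717 − 28.955·0.28056)/(-22.909)] = 3.04·0.64600 = 1.9638 g/L.

1.96 g/L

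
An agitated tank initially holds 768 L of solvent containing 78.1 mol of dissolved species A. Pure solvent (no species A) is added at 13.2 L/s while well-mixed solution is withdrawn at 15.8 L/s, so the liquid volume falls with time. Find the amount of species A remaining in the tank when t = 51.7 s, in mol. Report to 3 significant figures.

24.3 mol

Total volume: dV/dt = Q_in − Q_out = -2.6000 L/s, so V(t) = 768 − 2.6000 t and V(51.7) = 633.58 L.
Species balance (pure solvent in): dm/dt = −Q_out · m/V(t).
dm/m = −Q_out dt/(V₀ − 2.6000 t); integrating gives ln(m/m₀) = −(Q_out/(Q_in−Q_out)) ln(V/V₀).
m = m₀ (V₀/V)^(Q_out/(Q_in−Q_out)) = 78.1 × (768/633.58)^(-6.0769) = 24.259 mol.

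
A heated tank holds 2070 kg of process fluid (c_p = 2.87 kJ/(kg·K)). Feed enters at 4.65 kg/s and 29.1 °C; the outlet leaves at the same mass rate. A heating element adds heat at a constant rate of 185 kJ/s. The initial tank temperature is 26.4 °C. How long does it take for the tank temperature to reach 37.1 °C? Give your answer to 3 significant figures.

M c_p dT/dt = ṁ c_p (T_in − T) + Q̇.
τ = M/ṁ = 445.16 s; T_ss = T_in + Q̇/(ṁ c_p) = 42.962 °C.
T(t) = T_ss + (T₀ − T_ss) e^(−t/τ). Set T = 37.1:
e^(−t/τ) = (37.1 − 42.962)/(26.4 − 42.962) = 0.35396
t = −445.16 · ln(0.35396) = 462.34 s.

462 s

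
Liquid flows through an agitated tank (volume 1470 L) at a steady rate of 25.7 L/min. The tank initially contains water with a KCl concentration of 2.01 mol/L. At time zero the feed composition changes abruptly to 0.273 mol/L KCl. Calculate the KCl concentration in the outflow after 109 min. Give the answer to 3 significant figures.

Accumulation = in − out for the solute gives V dC/dt = Q(C_in − C).
Rewrite as dC/dt + C/τ = C_in/τ, τ = V/Q = 57.198 min.
C approaches C_in exponentially: C(t) = C_in + (C₀ − C_in) e^(−t/τ).
C(109) = 0.273 + (2.01 − 0.273)·e^(−109/57.198) = 0.273 + (1.7370)·0.14873 = 0.53134 mol/L.

0.531 mol/L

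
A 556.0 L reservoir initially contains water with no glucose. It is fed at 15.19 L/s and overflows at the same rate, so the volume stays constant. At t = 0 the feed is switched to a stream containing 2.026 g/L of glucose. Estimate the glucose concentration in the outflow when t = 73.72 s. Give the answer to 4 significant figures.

Transient balance on the dissolved component: V dC/dt = Q(C_in − C).
So dC/dt = (C_in − C)/τ with τ = V/Q = 556.0/15.19 = 36.6030 s.
C approaches C_in exponentially: C(t) = C_in + (C₀ − C_in) e^(−t/τ).
C(73.72) = 2.026 + (0 − 2.026)·e^(−73.72/36.6030) = 2.026 + (-2.02600)·0.133448 = 1.75563 g/L.

1.756 g/L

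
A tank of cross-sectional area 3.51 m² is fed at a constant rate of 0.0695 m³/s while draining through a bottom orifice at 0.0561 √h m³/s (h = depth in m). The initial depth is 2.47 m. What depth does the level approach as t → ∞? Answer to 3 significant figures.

Level balance: A dh/dt = 0.0695 − 0.0561 √h. Setting dh/dt = 0:
Q_in = 0.0561 √h_ss ⇒ √h_ss = 0.0695/0.0561 = 1.2389.
h_ss = 1.2389² = 1.5348 m. (Since h₀ = 2.47 m > h_ss, the level will fall toward this value.)

1.53 m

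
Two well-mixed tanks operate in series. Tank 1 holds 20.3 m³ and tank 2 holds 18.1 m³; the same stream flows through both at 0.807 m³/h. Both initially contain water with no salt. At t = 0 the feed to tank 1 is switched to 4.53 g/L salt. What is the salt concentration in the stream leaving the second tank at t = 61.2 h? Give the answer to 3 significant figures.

Time constants: τᵢ = Vᵢ/Q for each well-mixed tank.
τ₁ = 20.3/0.807 = 25.155 h; τ₂ = 18.1/0.807 = 22.429 h.
Tank 1: C₁ = C_in(1 − e^(−t/τ₁)). Tank 2 (τ₁ ≠ τ₂): C₂ = C_in[1 − (τ₁ e^(−t/τ₁) − τ₂ e^(−t/τ₂))/(τ₁ − τ₂)].
At t = 61.2: e^(−t/τ₁) = 0.087780, e^(−t/τ₂) = 0.065308.
C₂ = 4.53·[1 − (25.155·0.087780 − 22.429·0.065308)/(2.7261)] = 4.53·0.72734 = 3.2949 g/L.

3.29 g/L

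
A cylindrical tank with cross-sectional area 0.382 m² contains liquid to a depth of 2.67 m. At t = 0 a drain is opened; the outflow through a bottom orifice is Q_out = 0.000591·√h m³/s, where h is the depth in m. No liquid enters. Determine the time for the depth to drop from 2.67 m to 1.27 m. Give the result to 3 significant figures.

A dh/dt = −Q_out = −0.000591 √h.
Separate and integrate: 2(√h − √h₀) = −(0.000591/A) t.
t = 2A(√h₀ − √h)/0.000591 = 2·0.382·(√2.67 − √1.27)/0.000591
  = 0.76400 × (1.6340 − 1.1269) / 0.000591 = 655.50 s.

656 s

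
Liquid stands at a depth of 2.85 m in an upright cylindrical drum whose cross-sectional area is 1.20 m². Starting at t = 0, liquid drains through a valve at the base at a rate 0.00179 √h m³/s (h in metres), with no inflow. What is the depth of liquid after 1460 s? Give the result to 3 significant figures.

0.359 m

With no inflow, A dh/dt = −0.00179 √h.
This is separable: 2 d(√h)/dt = −0.00179/A, so √h = √h₀ − (0.00179/(2A)) t.
√h = √2.85 − 0.00179·1460/(2·1.20) = 1.6882 − 1.0889 = 0.59928.
h = 0.59928² = 0.35913 m.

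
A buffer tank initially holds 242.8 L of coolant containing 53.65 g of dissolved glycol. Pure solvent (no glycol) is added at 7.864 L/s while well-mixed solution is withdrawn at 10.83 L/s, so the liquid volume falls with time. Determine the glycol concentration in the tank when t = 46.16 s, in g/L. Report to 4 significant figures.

0.02448 g/L

Total volume: dV/dt = Q_in − Q_out = -2.96600 L/s, so V(t) = 242.8 − 2.96600 t and V(46.16) = 105.889 L.
Species balance (pure solvent in): dm/dt = −Q_out · m/V(t).
Separate: dm/m = −Q_out dt/V(t) ⇒ ln(m/m₀) = −(Q_out/(Q_in−Q_out)) ln(V/V₀).
m = m₀ (V₀/V)^(Q_out/(Q_in−Q_out)) = 53.65 × (242.8/105.889)^(-3.65138) = 2.59195 g.
C = m/V = 2.59195/105.889 = 0.0244779 g/L.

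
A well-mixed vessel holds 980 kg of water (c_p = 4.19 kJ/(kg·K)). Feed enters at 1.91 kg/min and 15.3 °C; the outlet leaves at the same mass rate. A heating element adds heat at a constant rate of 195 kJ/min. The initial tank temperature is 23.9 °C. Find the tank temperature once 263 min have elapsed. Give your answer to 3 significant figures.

30.2 °C

M c_p dT/dt = ṁ c_p (T_in − T) + Q̇.
τ = M/ṁ = 513.09 min; T_ss = T_in + Q̇/(ṁ c_p) = 15.3 + 195/(1.91·4.19) = 39.666 °C.
Solution: T(t) = T_ss + (T₀ − T_ss) e^(−t/τ).
T(263) = 39.666 + (-15.766)·e^(−263/513.09) = 39.666 + (-15.766)·0.59895 = 30.223 °C.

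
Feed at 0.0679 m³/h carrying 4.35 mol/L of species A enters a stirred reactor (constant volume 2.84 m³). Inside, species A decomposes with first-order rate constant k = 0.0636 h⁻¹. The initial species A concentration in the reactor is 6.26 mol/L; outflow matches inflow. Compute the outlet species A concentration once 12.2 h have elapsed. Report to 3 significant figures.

2.93 mol/L

Species balance: V dC/dt = Q C_in − Q C − k V C.
dC/dt = (Q/V) C_in − (Q/V + k) C; effective rate a = Q/V + k = 0.023908 + 0.0636 = 0.087508 h⁻¹.
C_ss = Q C_in/(Q + kV) = 1.1885 mol/L; C(t) = C_ss + (C₀ − C_ss) e^(−a t).
C(12.2) = 1.1885 + (5.0715)·e^(−0.087508·12.2) = 1.1885 + (5.0715)·0.34383 = 2.9322 mol/L.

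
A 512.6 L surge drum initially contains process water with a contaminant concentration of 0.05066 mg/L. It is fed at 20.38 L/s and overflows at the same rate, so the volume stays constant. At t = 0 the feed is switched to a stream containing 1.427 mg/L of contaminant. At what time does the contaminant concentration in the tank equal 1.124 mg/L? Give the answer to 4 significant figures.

Species balance: V dC/dt = Q(C_in − C) ⇒ τ = V/Q = 25.1521 s.
C(t) = C_in + (C₀ − C_in) e^(−t/τ). Set C = 1.124 and solve for t:
e^(−t/τ) = (C − C_in)/(C₀ − C_in) = (1.124 − 1.427)/(0.05066 − 1.427) = 0.220149
t = −τ ln(…) = 25.1521 × 1.51345 = 38.0665 s.

38.07 s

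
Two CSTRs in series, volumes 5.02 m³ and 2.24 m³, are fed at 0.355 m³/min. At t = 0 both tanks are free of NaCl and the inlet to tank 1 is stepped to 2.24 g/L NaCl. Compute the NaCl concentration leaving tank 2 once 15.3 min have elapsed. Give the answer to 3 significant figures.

1.03 g/L

Species balance on tank i: dCᵢ/dt = (Cᵢ₋₁ − Cᵢ)/τᵢ with τᵢ = Vᵢ/Q.
τ₁ = 5.02/0.355 = 14.141 min; τ₂ = 2.24/0.355 = 6.3099 min.
Tank 1: C₁ = C_in(1 − e^(−t/τ₁)). Tank 2 (τ₁ ≠ τ₂): C₂ = C_in[1 − (τ₁ e^(−t/τ₁) − τ₂ e^(−t/τ₂))/(τ₁ − τ₂)].
At t = 15.3: e^(−t/τ₁) = 0.33893, e^(−t/τ₂) = 0.088498.
C₂ = 2.24·[1 − (14.141·0.33893 − 6.3099·0.088498)/(7.8310)] = 2.24·0.45929 = 1.0288 g/L.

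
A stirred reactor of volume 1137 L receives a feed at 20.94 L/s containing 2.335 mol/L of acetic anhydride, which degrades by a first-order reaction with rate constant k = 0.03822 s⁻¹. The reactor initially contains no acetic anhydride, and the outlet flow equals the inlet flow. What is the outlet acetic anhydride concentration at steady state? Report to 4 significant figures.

0.7593 mol/L

V dC/dt = Q(C_in − C) − k V C.
Steady state (dC/dt = 0): C_ss = Q C_in/(Q + kV) = C_in/(1 + kV/Q).
C_ss = 20.94·2.335/(20.94 + 0.03822·1137) = 48.8949/64.3961 = 0.759283 mol/L.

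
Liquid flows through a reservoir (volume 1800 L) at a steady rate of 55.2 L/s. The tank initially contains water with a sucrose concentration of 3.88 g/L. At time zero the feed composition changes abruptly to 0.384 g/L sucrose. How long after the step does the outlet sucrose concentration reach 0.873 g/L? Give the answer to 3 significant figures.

Species balance: V dC/dt = Q(C_in − C) ⇒ τ = V/Q = 32.609 s.
C(t) = C_in + (C₀ − C_in) e^(−t/τ). Set C = 0.873 and solve for t:
e^(−t/τ) = (C − C_in)/(C₀ − C_in) = (0.873 − 0.384)/(3.88 − 0.384) = 0.13987
t = −τ ln(…) = 32.609 × 1.9670 = 64.142 s.

64.1 s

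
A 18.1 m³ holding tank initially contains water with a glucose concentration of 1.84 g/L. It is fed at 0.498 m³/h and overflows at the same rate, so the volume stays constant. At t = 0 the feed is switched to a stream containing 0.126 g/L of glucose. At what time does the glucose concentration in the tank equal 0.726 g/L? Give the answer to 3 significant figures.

38.2 h

Species balance: V dC/dt = Q(C_in − C) ⇒ τ = V/Q = 36.345 h.
C(t) = C_in + (C₀ − C_in) e^(−t/τ). Set C = 0.726 and solve for t:
e^(−t/τ) = (C − C_in)/(C₀ − C_in) = (0.726 − 0.126)/(1.84 − 0.126) = 0.35006
t = −τ ln(…) = 36.345 × 1.0497 = 38.150 h.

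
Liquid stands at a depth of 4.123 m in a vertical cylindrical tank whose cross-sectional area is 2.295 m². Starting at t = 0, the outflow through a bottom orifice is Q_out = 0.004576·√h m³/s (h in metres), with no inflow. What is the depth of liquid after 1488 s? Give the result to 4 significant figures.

0.2993 m

With no inflow, A dh/dt = −0.004576 √h.
This is separable: 2 d(√h)/dt = −0.004576/A, so √h = √h₀ − (0.004576/(2A)) t.
√h = √4.123 − 0.004576·1488/(2·2.295) = 2.03052 − 1.48346 = 0.547056.
h = 0.547056² = 0.299270 m.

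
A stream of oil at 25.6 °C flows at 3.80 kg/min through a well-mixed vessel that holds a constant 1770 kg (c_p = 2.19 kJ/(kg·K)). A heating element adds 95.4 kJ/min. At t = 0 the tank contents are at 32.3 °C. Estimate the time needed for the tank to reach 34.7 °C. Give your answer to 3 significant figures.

M c_p dT/dt = ṁ c_p (T_in − T) + Q̇.
τ = M/ṁ = 465.79 min; T_ss = T_in + Q̇/(ṁ c_p) = 37.064 °C.
T(t) = T_ss + (T₀ − T_ss) e^(−t/τ). Set T = 34.7:
e^(−t/τ) = (34.7 − 37.064)/(32.3 − 37.064) = 0.49618
t = −465.79 · ln(0.49618) = 326.43 min.

326 min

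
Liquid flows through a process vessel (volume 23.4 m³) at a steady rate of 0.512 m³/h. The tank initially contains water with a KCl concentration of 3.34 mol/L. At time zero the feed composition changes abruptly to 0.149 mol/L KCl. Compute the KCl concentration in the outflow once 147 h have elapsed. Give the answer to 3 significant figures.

Accumulation = in − out for the solute gives V dC/dt = Q(C_in − C).
Rewrite as dC/dt + C/τ = C_in/τ, τ = V/Q = 45.703 h.
Integrating: C(t) = C_in + (C₀ − C_in) e^(−t/τ).
C(147) = 0.149 + (3.34 − 0.149)·e^(−147/45.703) = 0.149 + (3.1910)·0.040099 = 0.27696 mol/L.

0.277 mol/L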